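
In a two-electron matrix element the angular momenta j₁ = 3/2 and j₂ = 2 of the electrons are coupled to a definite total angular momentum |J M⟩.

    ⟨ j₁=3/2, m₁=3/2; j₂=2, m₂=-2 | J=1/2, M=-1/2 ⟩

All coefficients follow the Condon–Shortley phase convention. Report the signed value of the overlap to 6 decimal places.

+0.632456  (= +√(2/5))

triangle: 3!×0!×1!/5! = 6/120
(j±m)!: 3!×0!×0!×4!×0!×1! = 144
prefactor² = (2J+1)×Δ×N² = 72/5
  k=0: +1/(0!×3!×0!×0!×0!×1!) = 1/6
Σ = 1/6  ⇒  CG² = 72/5×(1/6)² = 2/5
CG = +√(2/5) = +0.632456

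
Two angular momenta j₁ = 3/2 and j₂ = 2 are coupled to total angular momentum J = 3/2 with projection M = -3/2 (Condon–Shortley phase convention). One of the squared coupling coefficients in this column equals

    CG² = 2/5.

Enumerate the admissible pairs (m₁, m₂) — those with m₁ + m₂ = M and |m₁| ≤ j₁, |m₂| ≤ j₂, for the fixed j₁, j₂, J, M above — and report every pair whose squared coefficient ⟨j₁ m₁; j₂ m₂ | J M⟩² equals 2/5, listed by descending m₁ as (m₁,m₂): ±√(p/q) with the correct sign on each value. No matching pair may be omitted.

(1/2,-2): +√(2/5); (-1/2,-1): −√(2/5)

Admissible pairs with m₁+m₂ = M = -3/2: (-3/2,0), (-1/2,-1), (1/2,-2)
  (m₁,m₂)=(1/2,-2): CG² = 2/5, CG = +√(2/5)   ← matches the target
  (m₁,m₂)=(-1/2,-1): CG² = 2/5, CG = −√(2/5)   ← matches the target
  (m₁,m₂)=(-3/2,0): CG² = 1/5, CG = +√(1/5)
Pairs with CG² = 2/5: (1/2,-2): +√(2/5); (-1/2,-1): −√(2/5)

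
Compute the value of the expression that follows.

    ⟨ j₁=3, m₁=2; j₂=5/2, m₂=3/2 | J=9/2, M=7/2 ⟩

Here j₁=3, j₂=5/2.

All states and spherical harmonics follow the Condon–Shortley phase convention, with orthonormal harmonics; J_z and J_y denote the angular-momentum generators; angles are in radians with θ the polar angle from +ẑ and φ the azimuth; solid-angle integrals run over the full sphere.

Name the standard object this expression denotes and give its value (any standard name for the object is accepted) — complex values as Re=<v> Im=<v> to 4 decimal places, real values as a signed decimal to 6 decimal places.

Clebsch–Gordan coefficient, +√(1/99) ≈ +0.100504

This is a Clebsch–Gordan (vector-coupling) coefficient.
triangle: 1!·5!·4!/11! = 2880/39916800
(j±m)!: 5!·1!·4!·1!·8!·1! = 116121600
prefactor² = (2J+1)·Δ·N² = 921600/11
  k=0: +1/(0!·1!·1!·4!·4!·0!) = 1/576
  k=1: −1/(1!·0!·0!·3!·5!·1!) = -1/720
Σ = 1/2880  ⇒  CG² = 921600/11·(1/2880)² = 1/99
CG = +√(1/99) = +0.100504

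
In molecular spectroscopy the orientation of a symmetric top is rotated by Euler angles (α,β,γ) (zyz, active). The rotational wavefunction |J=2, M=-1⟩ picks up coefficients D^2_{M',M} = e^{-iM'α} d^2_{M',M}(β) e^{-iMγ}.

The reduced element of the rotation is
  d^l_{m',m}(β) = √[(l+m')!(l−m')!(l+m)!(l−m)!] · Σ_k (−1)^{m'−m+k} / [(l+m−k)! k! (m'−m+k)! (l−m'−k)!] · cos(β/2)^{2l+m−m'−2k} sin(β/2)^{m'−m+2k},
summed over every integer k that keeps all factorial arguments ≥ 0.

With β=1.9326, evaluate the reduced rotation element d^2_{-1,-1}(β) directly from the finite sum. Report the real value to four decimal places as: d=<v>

d^2_{-1,-1}(β=1.9326) via the finite sum:
With c≡cos(β/2)=0.568348 and s≡sin(β/2)=0.822788, N=[1·6·1·6]^{1/2}=6.000000
Admissible k: 0..1 (factorial args all ≥0)
  k=0: (−1)^0·6.0000/(6)·0.5683^4·0.8228^0 = +0.104341
  k=1: (−1)^1·6.0000/(2)·0.5683^2·0.8228^2 = -0.656033
d^2_{-1,-1}(1.9326) = +0.104341 -0.656033 = -0.551692

d=-0.5517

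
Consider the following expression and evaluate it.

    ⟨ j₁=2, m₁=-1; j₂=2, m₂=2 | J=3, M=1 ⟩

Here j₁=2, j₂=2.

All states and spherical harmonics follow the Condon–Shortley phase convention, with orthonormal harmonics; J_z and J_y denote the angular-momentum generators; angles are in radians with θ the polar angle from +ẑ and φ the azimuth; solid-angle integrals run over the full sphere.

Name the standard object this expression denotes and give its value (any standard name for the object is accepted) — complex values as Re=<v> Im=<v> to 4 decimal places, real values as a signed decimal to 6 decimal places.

Clebsch–Gordan coefficient, −√(3/10) ≈ -0.547723

This is a Clebsch–Gordan (vector-coupling) coefficient.
√[7·1!3!3!/8! · 1!3!4!0!4!2!] = √(216/5)
  +(−1)^1/∏(1,0,2,3,1,0)! = -1/12  (running -1/12)
⟨..|..⟩ = √(216/5)·(-1/12) = -0.547723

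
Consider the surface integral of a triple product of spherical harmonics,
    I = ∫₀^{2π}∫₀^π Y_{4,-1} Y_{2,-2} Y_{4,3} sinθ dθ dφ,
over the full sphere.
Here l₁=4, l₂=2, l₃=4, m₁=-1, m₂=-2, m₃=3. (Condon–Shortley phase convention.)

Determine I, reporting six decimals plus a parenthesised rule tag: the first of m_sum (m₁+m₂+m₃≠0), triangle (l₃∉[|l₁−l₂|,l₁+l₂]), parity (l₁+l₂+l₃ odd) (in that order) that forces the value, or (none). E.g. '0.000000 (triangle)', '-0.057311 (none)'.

0.159270 (none)

m-sum 0 ✓  L=10 even ✓  2≤4≤6 ✓
Π(2lᵢ+1) = 9×5×9 = 405
triangle coeff Δ(4,2,4) = 1/13860
Σ_t [0,2]: t=0:+1/192 t=1:−1/36 t=2:+1/192 = -5/288
(3j)²=20/693 [(4 2 4; 0 0 0)], sign=-1
Σ_t [0,0]: t=0:+1/480 = 1/480
(3j)²=3/110 [(4 2 4; -1 -2 3)], sign=-1
⇒ 4πI² = 270/847
I = (+1)√(270/847/(4π)) = 0.15927046
No selection rule forces the value: the integral is nonzero (none).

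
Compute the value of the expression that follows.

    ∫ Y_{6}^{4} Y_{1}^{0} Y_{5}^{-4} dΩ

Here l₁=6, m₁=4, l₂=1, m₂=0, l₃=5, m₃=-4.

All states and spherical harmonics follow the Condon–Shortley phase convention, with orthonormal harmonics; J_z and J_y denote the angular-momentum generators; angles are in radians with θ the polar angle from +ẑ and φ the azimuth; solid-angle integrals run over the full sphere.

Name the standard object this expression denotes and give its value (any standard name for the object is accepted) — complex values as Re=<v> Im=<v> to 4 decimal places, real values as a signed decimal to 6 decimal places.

Gaunt coefficient, +0.182727

This is a Gaunt coefficient — the integral of a triple product of spherical harmonics over the sphere.
Checks pass: Σm=0; 12 even; l₃=5∈[5,7].
(2·6+1)(2·1+1)(2·5+1) = 429
Δ: 2! 10! 0! / 13! → 1/858
sum: t=1:−1/14400 = -1/14400
3j²(6 1 5; 0 0 0) = Δ·Π!·Σ² = 6/143  (sign +1)
sum: t=1:−1/362880 = -1/362880
3j²(6 1 5; 4 0 -4) = Δ·Π!·Σ² = 10/429  (sign +1)
combine: 4πI² = 429·6/143·10/429 = 60/143
take √, sign +1: I = 0.18272698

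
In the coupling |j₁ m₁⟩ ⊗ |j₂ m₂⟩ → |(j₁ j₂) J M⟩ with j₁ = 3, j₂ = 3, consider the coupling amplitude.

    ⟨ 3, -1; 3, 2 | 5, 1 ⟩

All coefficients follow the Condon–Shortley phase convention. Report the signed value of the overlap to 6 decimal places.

√[11·1!5!5!/12! · 2!4!5!1!6!4!] = √(230400/7)
  +(−1)^0/∏(0,1,4,5,1,0)! = 1/2880  (running 1/2880)
  +(−1)^1/∏(1,0,3,4,2,1)! = -1/288  (running -1/320)
⟨..|..⟩ = √(230400/7)·(-1/320) = -0.566947

-0.566947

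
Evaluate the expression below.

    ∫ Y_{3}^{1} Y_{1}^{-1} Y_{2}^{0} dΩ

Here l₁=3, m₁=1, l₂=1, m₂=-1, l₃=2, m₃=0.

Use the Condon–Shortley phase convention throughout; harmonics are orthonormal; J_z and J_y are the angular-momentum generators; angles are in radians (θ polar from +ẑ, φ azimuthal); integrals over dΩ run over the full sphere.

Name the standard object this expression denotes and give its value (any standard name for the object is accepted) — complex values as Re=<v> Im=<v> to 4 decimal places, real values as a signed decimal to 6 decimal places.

Gaunt coefficient, -0.202301

This is a Gaunt coefficient — the integral of a triple product of spherical harmonics over the sphere.
Rules hold: Σm=0, L=6 even, 2≤2≤4.
N = 7·3·5 = 105
Δ = 2!·4!·0!/7! = 1/105
Racah Σ t=1..1: t=1:−1/4 = -1/4
⇒ 3j(3 1 2; 0 0 0)² = 3/35, sgn -1
Racah Σ t=0..0: t=0:+1/8 = 1/8
⇒ 3j(3 1 2; 1 -1 0)² = 2/35, sgn +1
4πI² = N·(3j₀)²·(3jₘ)² = 18/35
I = -1·√(0.514286/4π) = -0.20230066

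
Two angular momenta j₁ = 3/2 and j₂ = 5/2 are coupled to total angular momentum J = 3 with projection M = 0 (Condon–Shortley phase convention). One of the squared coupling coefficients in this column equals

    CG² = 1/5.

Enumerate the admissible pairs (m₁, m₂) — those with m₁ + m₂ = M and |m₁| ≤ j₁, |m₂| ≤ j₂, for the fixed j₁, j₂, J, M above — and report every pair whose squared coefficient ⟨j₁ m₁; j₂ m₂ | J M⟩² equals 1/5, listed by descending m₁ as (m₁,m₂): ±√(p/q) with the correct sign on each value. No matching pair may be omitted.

(1/2,-1/2): +√(1/5); (-1/2,1/2): −√(1/5)

Admissible pairs with m₁+m₂ = M = 0: (-3/2,3/2), (-1/2,1/2), (1/2,-1/2), (3/2,-3/2)
  (m₁,m₂)=(3/2,-3/2): CG² = 3/10, CG = +√(3/10)
  (m₁,m₂)=(1/2,-1/2): CG² = 1/5, CG = +√(1/5)   ← matches the target
  (m₁,m₂)=(-1/2,1/2): CG² = 1/5, CG = −√(1/5)   ← matches the target
  (m₁,m₂)=(-3/2,3/2): CG² = 3/10, CG = −√(3/10)
Pairs with CG² = 1/5: (1/2,-1/2): +√(1/5); (-1/2,1/2): −√(1/5)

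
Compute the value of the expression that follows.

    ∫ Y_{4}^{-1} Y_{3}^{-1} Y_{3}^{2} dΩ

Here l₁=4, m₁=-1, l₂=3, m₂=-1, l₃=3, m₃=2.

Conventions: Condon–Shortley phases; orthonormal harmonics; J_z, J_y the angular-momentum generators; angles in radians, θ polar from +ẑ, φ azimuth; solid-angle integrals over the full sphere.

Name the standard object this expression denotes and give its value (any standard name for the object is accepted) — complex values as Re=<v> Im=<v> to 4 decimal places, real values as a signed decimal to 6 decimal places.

Gaunt coefficient, +0.145070

This is a Gaunt coefficient — the integral of a triple product of spherical harmonics over the sphere.
Rules hold: Σm=0, L=10 even, 1≤3≤7.
N = 9·7·7 = 441
Δ = 4!·4!·2!/11! = 1/34650
Racah Σ t=1..3: t=1:−1/72 t=2:+1/16 t=3:−1/72 = 5/144
⇒ 3j(4 3 3; 0 0 0)² = 2/77, sgn -1
Racah Σ t=1..2: t=1:−1/144 t=2:+1/48 = 1/72
⇒ 3j(4 3 3; -1 -1 2)² = 16/693, sgn -1
4πI² = N·(3j₀)²·(3jₘ)² = 32/121
I = +1·√(0.264463/4π) = 0.14506992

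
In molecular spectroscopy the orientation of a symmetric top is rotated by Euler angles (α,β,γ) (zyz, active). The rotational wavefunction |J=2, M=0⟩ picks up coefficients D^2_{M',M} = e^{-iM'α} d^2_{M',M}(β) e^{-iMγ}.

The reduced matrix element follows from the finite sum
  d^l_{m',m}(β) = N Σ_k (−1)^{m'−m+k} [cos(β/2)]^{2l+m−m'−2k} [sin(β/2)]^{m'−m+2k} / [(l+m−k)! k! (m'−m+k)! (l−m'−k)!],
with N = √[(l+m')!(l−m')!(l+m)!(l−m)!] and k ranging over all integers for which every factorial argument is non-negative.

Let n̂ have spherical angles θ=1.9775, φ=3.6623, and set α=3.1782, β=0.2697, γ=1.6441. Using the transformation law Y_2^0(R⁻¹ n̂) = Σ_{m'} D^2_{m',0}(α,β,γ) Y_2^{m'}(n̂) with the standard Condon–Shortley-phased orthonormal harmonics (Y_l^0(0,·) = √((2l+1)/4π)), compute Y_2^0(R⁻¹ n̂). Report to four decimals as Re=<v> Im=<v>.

Need the full column D^2_{m',0} for m'=−2..2 at α=3.1782, β=0.2697, γ=1.6441.
cos(β/2)=0.990922, sin(β/2)=0.134442
d^2_{-2,0}: single k=2 term ⇒ +0.043473;  D = +0.043357+0.003180i
d^2_{-1,0}: k∈[1..2] ⇒ +0.320426 -0.005898 = +0.314528;  D = -0.314317-0.011511i
d^2_{0,0}: k∈[0..2] ⇒ +0.964178 -0.070991 +0.000327 = +0.893513;  D = +0.893513+0.000000i
d^2_{1,0}: k∈[0..1] ⇒ -0.320426 +0.005898 = -0.314528;  D = +0.314317-0.011511i
d^2_{2,0}: single k=0 term ⇒ +0.043473;  D = +0.043357-0.003180i
Y_2^{m'}(θ=1.9775,φ=3.6623) and Σ D·Y over m':
  (+0.0434+0.0032i)·(+0.1645-0.2812i)  (-0.3143-0.0115i)·(+0.2435-0.1396i)  (+0.8935+0.0000i)·(-0.1673+0.0000i)  (+0.3143-0.0115i)·(-0.2435-0.1396i)  (+0.0434-0.0032i)·(+0.1645+0.2812i)
Y_2^0(R⁻¹ n̂) = -0.289727-0.000000i

Re=-0.2897 Im=0.0000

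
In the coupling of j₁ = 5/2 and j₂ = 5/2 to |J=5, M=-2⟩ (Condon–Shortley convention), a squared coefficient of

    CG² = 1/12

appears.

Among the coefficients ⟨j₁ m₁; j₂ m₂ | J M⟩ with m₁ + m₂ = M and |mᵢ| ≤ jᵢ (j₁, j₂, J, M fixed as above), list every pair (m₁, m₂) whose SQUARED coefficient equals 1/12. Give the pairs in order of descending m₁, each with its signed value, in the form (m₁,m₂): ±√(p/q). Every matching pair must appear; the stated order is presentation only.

(1/2,-5/2): +√(1/12); (-5/2,1/2): +√(1/12)

Admissible pairs with m₁+m₂ = M = -2: (-5/2,1/2), (-3/2,-1/2), (-1/2,-3/2), (1/2,-5/2)
  (m₁,m₂)=(1/2,-5/2): CG² = 1/12, CG = +√(1/12)   ← matches the target
  (m₁,m₂)=(-1/2,-3/2): CG² = 5/12, CG = +√(5/12)
  (m₁,m₂)=(-3/2,-1/2): CG² = 5/12, CG = +√(5/12)
  (m₁,m₂)=(-5/2,1/2): CG² = 1/12, CG = +√(1/12)   ← matches the target
Pairs with CG² = 1/12: (1/2,-5/2): +√(1/12); (-5/2,1/2): +√(1/12)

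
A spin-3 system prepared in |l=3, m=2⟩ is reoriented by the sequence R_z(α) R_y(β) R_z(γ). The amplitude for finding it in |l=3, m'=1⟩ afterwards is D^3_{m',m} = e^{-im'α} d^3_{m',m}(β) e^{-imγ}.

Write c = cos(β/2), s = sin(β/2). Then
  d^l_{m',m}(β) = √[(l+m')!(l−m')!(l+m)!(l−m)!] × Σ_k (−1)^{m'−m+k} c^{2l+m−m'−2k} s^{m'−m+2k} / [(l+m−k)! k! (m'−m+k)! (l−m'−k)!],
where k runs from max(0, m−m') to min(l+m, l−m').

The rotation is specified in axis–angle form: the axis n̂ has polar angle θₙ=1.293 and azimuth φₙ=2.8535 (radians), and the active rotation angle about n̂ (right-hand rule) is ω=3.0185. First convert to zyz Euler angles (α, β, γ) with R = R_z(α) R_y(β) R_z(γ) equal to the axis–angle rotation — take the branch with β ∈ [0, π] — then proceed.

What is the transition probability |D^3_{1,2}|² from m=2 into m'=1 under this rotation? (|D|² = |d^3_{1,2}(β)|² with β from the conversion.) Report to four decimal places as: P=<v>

P=0.0140

Axis–angle → zyz. n̂ = (sinθₙcosφₙ, sinθₙsinφₙ, cosθₙ) = (-0.922030, +0.273231, +0.274237), ω = 3.0185.
R = I cosω + sinω [n̂]ₓ + (1−cosω) n̂n̂ᵀ gives
  R = [+0.701411, -0.535620, -0.470248; -0.468277, -0.843688, +0.262502; -0.537344, +0.036085, -0.842591]
β = atan2(√(R₁₃²+R₂₃²), R₃₃) = 2.572872; α = atan2(R₂₃, R₁₃) mod 2π = 2.632460; γ = atan2(R₃₂, −R₃₁) mod 2π = 0.067053
Split into d^3_{1,2}(β=2.5729) × two z-phases.
With c≡cos(β/2)=0.280543 and s≡sin(β/2)=0.959841, N=[24·2·120·1]^{1/2}=75.894664
Admissible k: 1..2 (factorial args all ≥0)
  k=1: (−1)^0·75.8947/(24)·0.2805^5·0.9598^1 = +0.005275
  k=2: (−1)^1·75.8947/(12)·0.2805^3·0.9598^3 = -0.123489
d^3_{1,2}(2.5729) = +0.005275 -0.123489 = -0.118214
|D^3_{1,2}|² = |d^3_{1,2}(β)|² = (-0.118214)² = 0.013975 (the z-rotation phases have unit modulus)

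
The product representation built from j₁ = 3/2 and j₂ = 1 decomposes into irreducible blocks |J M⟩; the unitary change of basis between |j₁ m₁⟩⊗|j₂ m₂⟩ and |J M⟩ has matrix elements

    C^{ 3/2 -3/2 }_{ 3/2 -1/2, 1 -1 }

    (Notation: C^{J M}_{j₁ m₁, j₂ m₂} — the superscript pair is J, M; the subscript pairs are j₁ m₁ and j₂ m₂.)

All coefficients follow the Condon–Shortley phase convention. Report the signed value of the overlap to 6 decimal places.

√[4·1!2!1!/5! · 1!2!0!2!0!3!] = √(8/5)
  +(−1)^0/∏(0,1,2,0,0,1)! = 1/2  (running 1/2)
⟨..|..⟩ = √(8/5)·(1/2) = +0.632456

+0.632456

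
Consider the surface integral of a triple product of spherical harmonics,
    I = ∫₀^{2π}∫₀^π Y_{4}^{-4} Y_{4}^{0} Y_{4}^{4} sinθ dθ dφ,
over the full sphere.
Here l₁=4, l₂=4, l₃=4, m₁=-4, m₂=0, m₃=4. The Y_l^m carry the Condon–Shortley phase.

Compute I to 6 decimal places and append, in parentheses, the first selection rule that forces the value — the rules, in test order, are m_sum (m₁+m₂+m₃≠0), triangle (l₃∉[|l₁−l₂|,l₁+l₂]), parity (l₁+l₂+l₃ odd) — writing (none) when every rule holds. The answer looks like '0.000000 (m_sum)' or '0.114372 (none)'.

0.106525 (none)

m-sum 0 ✓  L=12 even ✓  0≤4≤8 ✓
Π(2lᵢ+1) = 9×9×9 = 729
triangle coeff Δ(4,4,4) = 1/450450
Σ_t [0,4]: t=0:+1/13824 t=1:−1/216 t=2:+1/64 t=3:−1/216 t=4:+1/13824 = 5/768
(3j)²=18/1001 [(4 4 4; 0 0 0)], sign=+1
Σ_t [4,4]: t=4:+1/13824 = 1/13824
(3j)²=14/1287 [(4 4 4; -4 0 4)], sign=+1
⇒ 4πI² = 2916/20449
I = (+1)√(2916/20449/(4π)) = 0.10652531
No selection rule forces the value: the integral is nonzero (none).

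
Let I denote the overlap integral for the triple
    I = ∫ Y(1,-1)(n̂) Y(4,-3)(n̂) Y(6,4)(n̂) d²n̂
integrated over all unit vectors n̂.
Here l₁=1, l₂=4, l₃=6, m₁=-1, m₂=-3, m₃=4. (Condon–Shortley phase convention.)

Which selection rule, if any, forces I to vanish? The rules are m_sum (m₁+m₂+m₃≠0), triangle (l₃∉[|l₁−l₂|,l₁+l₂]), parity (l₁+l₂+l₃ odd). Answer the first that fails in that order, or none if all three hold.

triangle

m₁+m₂+m₃ = -1 − 3 + 4 = 0  ✓
triangle: need |l₁−l₂| ≤ l₃ ≤ l₁+l₂ = [3,5]; l₃=6 is outside  ✗
parity: l₁+l₂+l₃ = 11 is odd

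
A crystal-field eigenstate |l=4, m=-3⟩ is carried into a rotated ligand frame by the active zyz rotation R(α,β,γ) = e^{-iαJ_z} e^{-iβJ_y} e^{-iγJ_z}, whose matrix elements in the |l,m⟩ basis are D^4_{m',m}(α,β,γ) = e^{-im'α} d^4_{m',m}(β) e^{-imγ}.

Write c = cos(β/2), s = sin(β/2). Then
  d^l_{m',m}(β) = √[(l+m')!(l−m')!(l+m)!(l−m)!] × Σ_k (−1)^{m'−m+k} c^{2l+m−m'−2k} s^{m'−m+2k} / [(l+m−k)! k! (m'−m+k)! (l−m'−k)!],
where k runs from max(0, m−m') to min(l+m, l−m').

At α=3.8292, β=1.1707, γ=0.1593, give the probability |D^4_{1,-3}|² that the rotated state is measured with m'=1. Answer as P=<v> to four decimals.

P=0.1919

First d^4_{1,-3}(β=1.1707), then the phase factors e^{-i(1)α} and e^{-i(-3)γ}:
With c≡cos(β/2)=0.833519 and s≡sin(β/2)=0.552491, N=[120·6·1·5040]^{1/2}=1904.940944
The bounds max(0,m−m')=0 and min(l+m,l−m')=1 give 2 terms
  k=0: (−1)^4·1904.9409/(144)·0.8335^4·0.5525^4 = +0.594952
  k=1: (−1)^5·1904.9409/(240)·0.8335^2·0.5525^6 = -0.156839
d^4_{1,-3}(1.1707) = +0.594952 -0.156839 = +0.438113
|D^4_{1,-3}|² = |d^4_{1,-3}(β)|² = (+0.438113)² = 0.191943 (the z-rotation phases have unit modulus)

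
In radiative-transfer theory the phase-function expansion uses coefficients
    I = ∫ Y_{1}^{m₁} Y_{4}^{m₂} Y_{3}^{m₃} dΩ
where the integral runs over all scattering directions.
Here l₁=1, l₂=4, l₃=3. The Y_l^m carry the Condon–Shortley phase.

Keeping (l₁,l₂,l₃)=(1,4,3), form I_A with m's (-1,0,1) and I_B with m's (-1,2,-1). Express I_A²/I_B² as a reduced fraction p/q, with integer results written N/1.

Same 1,4,3: normalisation and zero-m 3j drop out of the ratio.
A: Δ: 2! 0! 6! / 9! → 1/252; sum: t=2:+1/96 = 1/96; 3j²(1 4 3; -1 0 1) = Δ·Π!·Σ² = 1/42  (sign +1)
B: Δ: 2! 0! 6! / 9! → 1/252; sum: t=2:+1/96 = 1/96; 3j²(1 4 3; -1 2 -1) = Δ·Π!·Σ² = 5/84  (sign +1)
I_A²/I_B² = (1/42)/(5/84) = 2/5

2/5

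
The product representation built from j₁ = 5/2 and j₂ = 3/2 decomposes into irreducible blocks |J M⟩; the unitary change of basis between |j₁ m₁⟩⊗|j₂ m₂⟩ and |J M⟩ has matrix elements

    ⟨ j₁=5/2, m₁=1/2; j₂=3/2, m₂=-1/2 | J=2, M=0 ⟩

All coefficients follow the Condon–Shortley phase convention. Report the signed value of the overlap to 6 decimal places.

j₁+j₂−J=2  J+j₁−j₂=3  J−j₁+j₂=1  j₁+j₂+J+1=7
(j₁±m₁, j₂±m₂, J±M) = (3,2,1,2,2,2)
P² = 8/7
sum k=0..1:
  [0] +1/4 = 1/4
  [1] −1/2 = -1/2
S = -1/4
C² = P²·S² = 1/14 ; C = -0.267261

−√(1/14) = -0.267261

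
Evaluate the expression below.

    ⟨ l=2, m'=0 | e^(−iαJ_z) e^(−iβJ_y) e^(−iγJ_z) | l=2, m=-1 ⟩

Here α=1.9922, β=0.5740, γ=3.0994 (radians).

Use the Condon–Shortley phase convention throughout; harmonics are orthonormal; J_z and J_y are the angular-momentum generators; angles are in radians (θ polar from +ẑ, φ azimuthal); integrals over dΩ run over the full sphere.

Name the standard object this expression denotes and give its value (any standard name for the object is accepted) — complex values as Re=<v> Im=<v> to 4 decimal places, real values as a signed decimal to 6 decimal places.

Wigner D-matrix element, Re=0.5580 Im=-0.0236

This is a Wigner D-matrix element — the rotation-matrix element ⟨l m'| R(α,β,γ) |l m⟩ in the angular-momentum basis.
Split into d^2_{0,-1}(β=0.5740) × two z-phases.
c=cos(0.574000/2)=0.959097, s=sin(0.574000/2)=0.283076; N=√[2·2·1·6]=4.898979
k∈{0,1} keeps every argument non-negative
  k=0: (−1)^1·4.8990/(2)·0.9591^3·0.2831^1 = -0.611740
  k=1: (−1)^2·4.8990/(2)·0.9591^1·0.2831^3 = +0.053290
d^2_{0,-1}(0.5740) = -0.611740 +0.053290 = -0.558450
Phases: e^{-i·(0)·1.9922}=+1.000000+0.000000i, e^{-i·(-1)·3.0994}=-0.999110+0.042180i ⇒ D=+0.557953-0.023555i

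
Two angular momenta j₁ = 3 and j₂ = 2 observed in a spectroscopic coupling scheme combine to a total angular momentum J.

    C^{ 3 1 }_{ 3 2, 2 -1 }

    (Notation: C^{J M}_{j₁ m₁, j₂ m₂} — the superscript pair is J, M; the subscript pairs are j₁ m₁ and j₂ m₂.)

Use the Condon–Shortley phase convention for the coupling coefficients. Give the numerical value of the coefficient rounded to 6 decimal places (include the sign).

√[7·2!4!2!/9! · 5!1!1!3!4!2!] = √(64)
  +(−1)^0/∏(0,2,1,1,3,1)! = 1/12  (running 1/12)
  +(−1)^1/∏(1,1,0,0,4,2)! = -1/48  (running 1/16)
⟨..|..⟩ = √(64)·(1/16) = +0.500000

+√(1/4) = +0.500000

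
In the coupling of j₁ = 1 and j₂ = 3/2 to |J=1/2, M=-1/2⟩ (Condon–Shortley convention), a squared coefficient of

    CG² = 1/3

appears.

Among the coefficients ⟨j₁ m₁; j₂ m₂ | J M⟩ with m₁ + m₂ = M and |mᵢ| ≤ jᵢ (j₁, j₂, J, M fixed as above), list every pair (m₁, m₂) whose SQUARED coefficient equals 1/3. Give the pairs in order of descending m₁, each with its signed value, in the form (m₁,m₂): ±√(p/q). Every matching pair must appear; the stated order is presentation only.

(0,-1/2): −√(1/3)

Admissible pairs with m₁+m₂ = M = -1/2: (-1,1/2), (0,-1/2), (1,-3/2)
  (m₁,m₂)=(1,-3/2): CG² = 1/2, CG = +√(1/2)
  (m₁,m₂)=(0,-1/2): CG² = 1/3, CG = −√(1/3)   ← matches the target
  (m₁,m₂)=(-1,1/2): CG² = 1/6, CG = +√(1/6)
Pairs with CG² = 1/3: (0,-1/2): −√(1/3)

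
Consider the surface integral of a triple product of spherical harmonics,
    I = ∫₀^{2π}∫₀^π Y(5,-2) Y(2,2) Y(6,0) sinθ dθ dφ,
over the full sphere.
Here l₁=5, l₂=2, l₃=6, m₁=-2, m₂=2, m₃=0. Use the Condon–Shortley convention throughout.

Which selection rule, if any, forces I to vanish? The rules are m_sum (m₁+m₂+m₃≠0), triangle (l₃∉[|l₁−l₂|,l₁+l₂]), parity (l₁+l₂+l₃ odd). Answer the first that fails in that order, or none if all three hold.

m₁+m₂+m₃ = -2 + 2 + 0 = 0  ✓
triangle: |5−2|=3 ≤ l₃=6 ≤ 5+2=7  ✓
parity: l₁+l₂+l₃ = 13 is odd  ✗

parity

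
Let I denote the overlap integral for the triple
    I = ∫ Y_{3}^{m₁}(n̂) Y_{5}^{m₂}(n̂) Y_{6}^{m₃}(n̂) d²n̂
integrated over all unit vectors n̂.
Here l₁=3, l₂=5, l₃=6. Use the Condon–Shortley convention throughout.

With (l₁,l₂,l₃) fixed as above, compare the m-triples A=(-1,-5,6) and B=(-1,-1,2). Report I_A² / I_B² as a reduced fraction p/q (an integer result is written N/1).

Same 3,5,6: normalisation and zero-m 3j drop out of the ratio.
A: Δ: 2! 4! 8! / 15! → 1/675675; sum: t=0:+1/1935360 = 1/1935360; 3j²(3 5 6; -1 -5 6) = Δ·Π!·Σ² = 3/91  (sign +1)
B: Δ: 2! 4! 8! / 15! → 1/675675; sum: t=0:+1/27648 t=1:−1/4320 t=2:+1/11520 = -1/9216; 3j²(3 5 6; -1 -1 2) = Δ·Π!·Σ² = 2/143  (sign -1)
I_A²/I_B² = (3/91)/(2/143) = 33/14

33/14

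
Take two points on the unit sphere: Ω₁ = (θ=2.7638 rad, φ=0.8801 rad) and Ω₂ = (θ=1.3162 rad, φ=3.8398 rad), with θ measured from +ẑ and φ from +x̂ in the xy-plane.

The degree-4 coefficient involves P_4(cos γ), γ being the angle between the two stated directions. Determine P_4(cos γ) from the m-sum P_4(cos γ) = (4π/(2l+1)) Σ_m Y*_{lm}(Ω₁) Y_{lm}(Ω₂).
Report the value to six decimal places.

Term-by-term m-sum for l=4 (normalisation 4π/9 = 1.396263):
  [-4]  conj(Y_{4,-4})(Ω₁) = (-0.007612, -0.003030) ; Y_{4,-4}(Ω₂) = (-0.364803, -0.132653) ; Δ = (0.002375, 0.002115)
  [-3]  conj(Y_{4,-3})(Ω₁) = (0.051207, -0.028061) ; Y_{4,-3}(Ω₂) = (0.142919, 0.247414) ; Δ = (0.014261, 0.008659)
  [-2]  conj(Y_{4,-2})(Ω₁) = (-0.043255, 0.225640) ; Y_{4,-2}(Ω₂) = (-0.030222, 0.171550) ; Δ = (-0.037401, -0.014240)
  [-1]  conj(Y_{4,-1})(Ω₁) = (-0.314916, -0.381020) ; Y_{4,-1}(Ω₂) = (0.225759, -0.189464) ; Δ = (-0.143285, -0.026354)
  [+0]  conj(Y_{4,0})(Ω₁) = (0.339083, -0.000000) ; Y_{4,0}(Ω₂) = (0.130952, 0.000000) ; Δ = (0.044403, 0.000000)
  [+1]  conj(Y_{4,1})(Ω₁) = (0.314916, -0.381020) ; Y_{4,1}(Ω₂) = (-0.225759, -0.189464) ; Δ = (-0.143285, 0.026354)
  [+2]  conj(Y_{4,2})(Ω₁) = (-0.043255, -0.225640) ; Y_{4,2}(Ω₂) = (-0.030222, -0.171550) ; Δ = (-0.037401, 0.014240)
  [+3]  conj(Y_{4,3})(Ω₁) = (-0.051207, -0.028061) ; Y_{4,3}(Ω₂) = (-0.142919, 0.247414) ; Δ = (0.014261, -0.008659)
  [+4]  conj(Y_{4,4})(Ω₁) = (-0.007612, 0.003030) ; Y_{4,4}(Ω₂) = (-0.364803, 0.132653) ; Δ = (0.002375, -0.002115)
Total Σ_m = (-0.283697, -0.000000). Multiply by 1.396263: (-0.396116, -0.000000). P_4(cos γ) = -0.396116

-0.396116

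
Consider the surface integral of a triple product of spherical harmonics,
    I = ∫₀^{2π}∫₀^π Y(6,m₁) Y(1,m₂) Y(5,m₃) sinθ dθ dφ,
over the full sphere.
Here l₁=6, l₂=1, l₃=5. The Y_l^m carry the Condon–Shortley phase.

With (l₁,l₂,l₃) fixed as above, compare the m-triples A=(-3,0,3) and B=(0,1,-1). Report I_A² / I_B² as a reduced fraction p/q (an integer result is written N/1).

9/5

Same 6,1,5: normalisation and zero-m 3j drop out of the ratio.
A: Δ: 2! 10! 0! / 13! → 1/858; sum: t=1:−1/80640 = -1/80640; 3j²(6 1 5; -3 0 3) = Δ·Π!·Σ² = 9/286  (sign -1)
B: Δ: 2! 10! 0! / 13! → 1/858; sum: t=2:+1/34560 = 1/34560; 3j²(6 1 5; 0 1 -1) = Δ·Π!·Σ² = 5/286  (sign +1)
I_A²/I_B² = (9/286)/(5/286) = 9/5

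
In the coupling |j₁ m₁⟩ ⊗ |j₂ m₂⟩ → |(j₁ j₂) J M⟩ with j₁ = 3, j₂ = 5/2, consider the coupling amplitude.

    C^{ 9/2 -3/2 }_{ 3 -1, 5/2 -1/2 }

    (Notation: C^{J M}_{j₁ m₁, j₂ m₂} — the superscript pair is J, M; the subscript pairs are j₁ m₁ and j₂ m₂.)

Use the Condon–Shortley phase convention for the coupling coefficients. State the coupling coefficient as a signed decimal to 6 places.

−√(5/231) ≈ -0.147122

√[10·1!5!4!/11! · 2!4!2!3!3!6!] = √(138240/77)
  +(−1)^0/∏(0,1,4,2,1,2)! = 1/96  (running 1/96)
  +(−1)^1/∏(1,0,3,1,2,3)! = -1/72  (running -1/288)
⟨..|..⟩ = √(138240/77)·(-1/288) = -0.147122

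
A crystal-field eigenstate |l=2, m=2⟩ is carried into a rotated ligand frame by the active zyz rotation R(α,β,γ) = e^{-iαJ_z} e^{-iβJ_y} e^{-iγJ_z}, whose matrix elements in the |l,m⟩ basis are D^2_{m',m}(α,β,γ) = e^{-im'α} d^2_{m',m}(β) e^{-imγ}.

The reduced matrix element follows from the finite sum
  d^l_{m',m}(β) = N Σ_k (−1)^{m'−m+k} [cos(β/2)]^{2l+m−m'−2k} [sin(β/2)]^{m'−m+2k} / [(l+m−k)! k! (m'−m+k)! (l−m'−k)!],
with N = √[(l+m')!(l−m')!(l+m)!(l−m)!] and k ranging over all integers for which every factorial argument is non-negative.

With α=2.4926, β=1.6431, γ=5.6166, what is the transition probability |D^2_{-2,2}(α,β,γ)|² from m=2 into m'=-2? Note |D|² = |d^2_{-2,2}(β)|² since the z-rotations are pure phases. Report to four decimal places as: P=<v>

D^2_{-2,2}(2.4926,1.6431,5.6166) = e^{-i·-2·2.4926}·d^2_{-2,2}(1.6431)·e^{-i·2·5.6166}. Compute d first:
Half-angle: c=0.681087, s=0.732202. N=√(1·24·24·1)=24.000000
Admissible k: 4..4 (factorial args all ≥0)
  k=4: (−1)^0·24.0000/(24)·0.6811^0·0.7322^4 = +0.287425
d^2_{-2,2}(1.6431) = +0.287425
|D^2_{-2,2}|² = |d^2_{-2,2}(β)|² = (+0.287425)² = 0.082613 (the z-rotation phases have unit modulus)

P=0.0826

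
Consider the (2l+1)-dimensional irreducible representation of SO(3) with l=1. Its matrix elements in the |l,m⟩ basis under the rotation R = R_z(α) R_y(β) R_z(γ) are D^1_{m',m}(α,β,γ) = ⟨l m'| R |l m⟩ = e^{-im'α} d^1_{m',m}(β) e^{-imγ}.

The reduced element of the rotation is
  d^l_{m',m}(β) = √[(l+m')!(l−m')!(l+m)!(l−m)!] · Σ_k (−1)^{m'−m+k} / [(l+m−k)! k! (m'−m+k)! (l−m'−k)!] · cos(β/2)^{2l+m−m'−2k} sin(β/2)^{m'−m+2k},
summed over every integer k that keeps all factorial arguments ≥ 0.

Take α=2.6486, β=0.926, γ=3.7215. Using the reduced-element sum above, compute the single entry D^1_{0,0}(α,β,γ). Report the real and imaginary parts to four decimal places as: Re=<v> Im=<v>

Re=0.6010 Im=0.0000

First d^1_{0,0}(β=0.9260), then the phase factors e^{-i(0)α} and e^{-i(0)γ}:
With c≡cos(β/2)=0.894717 and s≡sin(β/2)=0.446634, N=[1·1·1·1]^{1/2}=1.000000
k: max(0,(0)−(0))=0 … min(1+(0),1−(0))=1
  k=0: (−1)^0·1.0000/(1)·0.8947^2·0.4466^0 = +0.800518
  k=1: (−1)^1·1.0000/(1)·0.8947^0·0.4466^2 = -0.199482
d^1_{0,0}(0.9260) = +0.800518 -0.199482 = +0.601036
Phases: e^{-i·(0)·2.6486}=+1.000000+0.000000i, e^{-i·(0)·3.7215}=+1.000000+0.000000i ⇒ D=+0.601036+0.000000i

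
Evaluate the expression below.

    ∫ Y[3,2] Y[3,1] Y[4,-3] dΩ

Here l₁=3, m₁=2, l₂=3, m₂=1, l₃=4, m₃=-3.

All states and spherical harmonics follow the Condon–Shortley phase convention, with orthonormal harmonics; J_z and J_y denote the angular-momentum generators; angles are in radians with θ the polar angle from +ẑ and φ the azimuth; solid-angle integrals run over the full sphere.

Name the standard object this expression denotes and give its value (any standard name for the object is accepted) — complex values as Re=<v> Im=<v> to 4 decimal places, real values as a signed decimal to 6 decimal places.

This is a Gaunt coefficient — the integral of a triple product of spherical harmonics over the sphere.
Checks pass: Σm=0; 10 even; l₃=4∈[0,6].
(2·3+1)(2·3+1)(2·4+1) = 441
Δ: 2! 4! 4! / 11! → 1/34650
sum: t=0:+1/72 t=1:−1/16 t=2:+1/72 = -5/144
3j²(3 3 4; 0 0 0) = Δ·Π!·Σ² = 2/77  (sign -1)
sum: t=0:+1/288 t=1:−1/144 = -1/288
3j²(3 3 4; 2 1 -3) = Δ·Π!·Σ² = 1/99  (sign +1)
combine: 4πI² = 441·2/77·1/99 = 14/121
take √, sign -1: I = -0.09595473

Gaunt coefficient, -0.095955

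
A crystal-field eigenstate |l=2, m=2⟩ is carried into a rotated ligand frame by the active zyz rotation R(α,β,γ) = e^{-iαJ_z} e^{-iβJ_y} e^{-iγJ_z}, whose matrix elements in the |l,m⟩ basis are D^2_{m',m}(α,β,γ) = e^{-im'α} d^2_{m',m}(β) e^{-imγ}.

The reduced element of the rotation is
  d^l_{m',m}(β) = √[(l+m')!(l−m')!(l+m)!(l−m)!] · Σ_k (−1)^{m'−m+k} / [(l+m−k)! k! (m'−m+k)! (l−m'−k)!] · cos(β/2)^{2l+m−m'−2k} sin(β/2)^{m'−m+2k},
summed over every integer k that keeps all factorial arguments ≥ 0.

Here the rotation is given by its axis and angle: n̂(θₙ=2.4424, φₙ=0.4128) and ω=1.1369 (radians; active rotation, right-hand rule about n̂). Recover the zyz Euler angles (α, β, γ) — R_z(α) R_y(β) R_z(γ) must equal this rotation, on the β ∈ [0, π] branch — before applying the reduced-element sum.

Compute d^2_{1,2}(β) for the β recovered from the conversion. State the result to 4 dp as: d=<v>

d=0.5720

Axis–angle → zyz. n̂ = (sinθₙcosφₙ, sinθₙsinφₙ, cosθₙ) = (+0.589538, +0.258197, -0.765362), ω = 1.1369.
R = I cosω + sinω [n̂]ₓ + (1−cosω) n̂n̂ᵀ gives
  R = [+0.621849, +0.782663, -0.027247; -0.606216, +0.459048, -0.649444; -0.495788, +0.420373, +0.759921]
β = atan2(√(R₁₃²+R₂₃²), R₃₃) = 0.707604; α = atan2(R₂₃, R₁₃) mod 2π = 4.670460; γ = atan2(R₃₂, −R₃₁) mod 2π = 0.703267
d^2_{1,2}(β=0.7076) via the finite sum:
Half-angle: c=0.938062, s=0.346467. N=√(6·1·24·1)=12.000000
k: max(0,(2)−(1))=1 … min(2+(2),2−(1))=1
  k=1: (−1)^0·12.0000/(6)·0.9381^3·0.3465^1 = +0.571988
d^2_{1,2}(0.7076) = +0.571988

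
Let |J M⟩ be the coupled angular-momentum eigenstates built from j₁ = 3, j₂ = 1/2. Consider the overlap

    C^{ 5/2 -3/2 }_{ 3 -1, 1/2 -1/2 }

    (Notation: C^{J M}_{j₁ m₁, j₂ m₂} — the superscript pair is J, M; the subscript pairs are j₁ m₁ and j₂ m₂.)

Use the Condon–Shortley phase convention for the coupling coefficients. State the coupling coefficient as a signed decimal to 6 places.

j₁+j₂−J=1  J+j₁−j₂=5  J−j₁+j₂=0  j₁+j₂+J+1=7
(j₁±m₁, j₂±m₂, J±M) = (2,4,0,1,1,4)
P² = 1152/7
sum k=0..0:
  [0] +1/24 = 1/24
S = 1/24
C² = P²·S² = 2/7 ; C = +0.534522

+0.534522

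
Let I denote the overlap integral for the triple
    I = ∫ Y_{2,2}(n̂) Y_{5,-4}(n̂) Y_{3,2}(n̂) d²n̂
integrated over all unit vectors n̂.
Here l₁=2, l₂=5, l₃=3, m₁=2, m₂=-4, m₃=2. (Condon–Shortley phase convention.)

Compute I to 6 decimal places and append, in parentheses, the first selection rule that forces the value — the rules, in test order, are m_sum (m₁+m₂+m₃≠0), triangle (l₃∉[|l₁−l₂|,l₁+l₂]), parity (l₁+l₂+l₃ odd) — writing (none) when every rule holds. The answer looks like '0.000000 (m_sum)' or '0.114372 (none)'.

Checks pass: Σm=0; 10 even; l₃=3∈[3,7].
(2·2+1)(2·5+1)(2·3+1) = 385
Δ: 4! 0! 6! / 11! → 1/2310
sum: t=2:+1/144 = 1/144
3j²(2 5 3; 0 0 0) = Δ·Π!·Σ² = 10/231  (sign -1)
sum: t=0:+1/2880 = 1/2880
3j²(2 5 3; 2 -4 2) = Δ·Π!·Σ² = 3/55  (sign -1)
combine: 4πI² = 385·10/231·3/55 = 10/11
take √, sign +1: I = 0.26896683
No selection rule forces the value: the integral is nonzero (none).

0.268967 (none)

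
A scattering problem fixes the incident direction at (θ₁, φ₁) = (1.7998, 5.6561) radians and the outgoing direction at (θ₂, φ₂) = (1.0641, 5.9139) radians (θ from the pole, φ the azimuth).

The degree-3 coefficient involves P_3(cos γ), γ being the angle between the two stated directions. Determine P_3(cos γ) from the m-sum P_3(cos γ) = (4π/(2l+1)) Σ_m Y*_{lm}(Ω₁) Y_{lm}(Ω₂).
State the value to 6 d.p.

-0.162821

Term-by-term m-sum for l=3 (normalisation 4π/7 = 1.795196):
  m=-3: (-0.117736-0.366968i) × (+0.124546+0.249533i) = +0.076907-0.075083i  (running Σ = +0.076907-0.075083i)
  m=-2: (-0.068513+0.209105i) × (+0.280362+0.255261i) = -0.072585+0.041136i  (running Σ = +0.004322-0.033947i)
  m=-1: (-0.189193+0.137100i) × (+0.046786+0.018108i) = -0.011334+0.002988i  (running Σ = -0.007012-0.030959i)
  m=0: (+0.232314-0.000000i) × (-0.330046+0.000000i) = -0.076674+0.000000i  (running Σ = -0.083686-0.030959i)
  m=1: (+0.189193+0.137100i) × (-0.046786+0.018108i) = -0.011334-0.002988i  (running Σ = -0.095020-0.033947i)
  m=2: (-0.068513-0.209105i) × (+0.280362-0.255261i) = -0.072585-0.041136i  (running Σ = -0.167605-0.075083i)
  m=3: (+0.117736-0.366968i) × (-0.124546+0.249533i) = +0.076907+0.075083i  (running Σ = -0.090698+0.000000i)
Total Σ_m = -0.090698+0.000000i. Multiply by 1.795196: -0.162821+0.000000i. P_3(cos γ) = -0.162821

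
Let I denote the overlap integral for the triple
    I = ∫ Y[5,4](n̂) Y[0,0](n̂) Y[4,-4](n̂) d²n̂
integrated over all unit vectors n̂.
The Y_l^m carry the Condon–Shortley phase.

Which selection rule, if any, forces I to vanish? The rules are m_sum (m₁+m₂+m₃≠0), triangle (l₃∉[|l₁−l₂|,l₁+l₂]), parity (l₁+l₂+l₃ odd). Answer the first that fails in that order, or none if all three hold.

triangle

Σmᵢ = 0  ✓
l₃∈[|l₁−l₂|,l₁+l₂]=[5,5] required, l₃=4 fails  ✗
Σlᵢ = 9 ⇒ odd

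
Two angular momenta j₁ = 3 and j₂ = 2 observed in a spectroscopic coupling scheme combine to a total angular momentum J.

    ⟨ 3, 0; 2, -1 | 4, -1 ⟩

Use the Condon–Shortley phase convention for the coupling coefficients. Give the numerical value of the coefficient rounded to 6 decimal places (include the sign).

+0.462910  (= +√(3/14))

√[9·1!5!3!/10! · 3!3!1!3!3!5!] = √(1944/7)
  +(−1)^0/∏(0,1,3,1,2,2)! = 1/24  (running 1/24)
  +(−1)^1/∏(1,0,2,0,3,3)! = -1/72  (running 1/36)
⟨..|..⟩ = √(1944/7)·(1/36) = +0.462910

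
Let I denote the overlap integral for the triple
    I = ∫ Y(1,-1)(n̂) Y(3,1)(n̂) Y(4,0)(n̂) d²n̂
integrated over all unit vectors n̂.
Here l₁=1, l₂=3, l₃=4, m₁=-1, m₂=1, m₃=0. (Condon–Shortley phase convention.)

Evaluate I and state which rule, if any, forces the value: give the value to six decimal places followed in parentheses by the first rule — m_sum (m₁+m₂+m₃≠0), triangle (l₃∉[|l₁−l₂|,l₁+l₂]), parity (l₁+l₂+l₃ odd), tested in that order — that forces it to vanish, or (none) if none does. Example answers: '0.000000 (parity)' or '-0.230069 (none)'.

0.150786 (none)

m-sum 0 ✓  L=8 even ✓  2≤4≤4 ✓
Π(2lᵢ+1) = 3×7×9 = 189
triangle coeff Δ(1,3,4) = 1/252
Σ_t [0,0]: t=0:+1/36 = 1/36
(3j)²=4/63 [(1 3 4; 0 0 0)], sign=+1
Σ_t [0,0]: t=0:+1/96 = 1/96
(3j)²=1/42 [(1 3 4; -1 1 0)], sign=+1
⇒ 4πI² = 2/7
I = (+1)√(2/7/(4π)) = 0.15078601
No selection rule forces the value: the integral is nonzero (none).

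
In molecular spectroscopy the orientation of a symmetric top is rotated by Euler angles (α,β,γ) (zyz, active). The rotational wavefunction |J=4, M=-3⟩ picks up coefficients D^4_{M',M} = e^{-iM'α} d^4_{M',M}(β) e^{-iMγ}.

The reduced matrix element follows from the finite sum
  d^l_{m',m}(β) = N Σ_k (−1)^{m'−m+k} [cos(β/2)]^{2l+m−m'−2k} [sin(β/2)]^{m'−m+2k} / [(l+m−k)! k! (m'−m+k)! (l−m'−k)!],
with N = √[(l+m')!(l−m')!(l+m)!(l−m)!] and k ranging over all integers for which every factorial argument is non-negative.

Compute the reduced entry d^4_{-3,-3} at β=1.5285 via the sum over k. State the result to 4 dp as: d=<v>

d=-0.4007

d^4_{-3,-3}(β=1.5285) via the finite sum:
Half-angle: c=0.721902, s=0.691996. N=√(1·5040·1·5040)=5040.000000
k: max(0,(-3)−(-3))=0 … min(4+(-3),4−(-3))=1
  k=0: (−1)^0·5040.0000/(5040)·0.7219^8·0.6920^0 = +0.073760
  k=1: (−1)^1·5040.0000/(720)·0.7219^6·0.6920^2 = -0.474431
d^4_{-3,-3}(1.5285) = +0.073760 -0.474431 = -0.400670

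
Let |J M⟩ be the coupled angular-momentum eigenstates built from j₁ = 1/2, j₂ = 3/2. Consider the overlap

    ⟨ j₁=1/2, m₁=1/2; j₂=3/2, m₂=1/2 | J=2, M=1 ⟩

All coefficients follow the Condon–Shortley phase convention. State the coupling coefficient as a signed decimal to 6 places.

+√(3/4) ≈ +0.866025

√[5·0!1!3!/5! · 1!0!2!1!3!1!] = √(3)
  +(−1)^0/∏(0,0,0,2,1,1)! = 1/2  (running 1/2)
⟨..|..⟩ = √(3)·(1/2) = +0.866025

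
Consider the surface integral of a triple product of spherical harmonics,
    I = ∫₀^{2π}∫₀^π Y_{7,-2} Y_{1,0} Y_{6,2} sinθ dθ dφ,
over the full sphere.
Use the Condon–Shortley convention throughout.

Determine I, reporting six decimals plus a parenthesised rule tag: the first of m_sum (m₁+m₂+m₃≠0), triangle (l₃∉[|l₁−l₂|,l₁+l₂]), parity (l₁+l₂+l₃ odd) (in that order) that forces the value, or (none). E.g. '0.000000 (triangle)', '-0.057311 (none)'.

0.234717 (none)

Checks pass: Σm=0; 14 even; l₃=6∈[6,8].
(2·7+1)(2·1+1)(2·6+1) = 585
Δ: 2! 12! 0! / 15! → 1/1365
sum: t=1:−1/518400 = -1/518400
3j²(7 1 6; 0 0 0) = Δ·Π!·Σ² = 7/195  (sign -1)
sum: t=1:−1/967680 = -1/967680
3j²(7 1 6; -2 0 2) = Δ·Π!·Σ² = 3/91  (sign -1)
combine: 4πI² = 585·7/195·3/91 = 9/13
take √, sign +1: I = 0.23471705
No selection rule forces the value: the integral is nonzero (none).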